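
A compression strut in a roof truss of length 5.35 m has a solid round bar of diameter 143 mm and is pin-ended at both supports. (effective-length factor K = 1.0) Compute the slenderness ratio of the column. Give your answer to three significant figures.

For a solid circle r = d/4 = 143/4 = 35.75 mm
L_e = K·L = 1 × 5.35 m = 5.350 m = 5350.0 mm
λ = L_e / r_min = 5350.0 / 35.75 = 150

λ ≈ 150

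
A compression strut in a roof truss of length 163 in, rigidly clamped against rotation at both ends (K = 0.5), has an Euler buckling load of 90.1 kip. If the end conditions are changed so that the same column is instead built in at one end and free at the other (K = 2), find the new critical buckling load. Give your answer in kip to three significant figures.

P_cr ∝ 1/K², so P_cr,new = P_cr,old × (K_old/K_new)² = 90.1 × (0.5/2)²
= 90.1 × 0.06250 = 5.63 kip

P_cr ≈ 5.63 kip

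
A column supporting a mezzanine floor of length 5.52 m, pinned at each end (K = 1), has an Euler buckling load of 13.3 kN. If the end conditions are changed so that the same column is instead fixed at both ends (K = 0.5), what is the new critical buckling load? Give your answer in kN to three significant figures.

P_cr ∝ 1/K², so P_cr,new = P_cr,old × (K_old/K_new)² = 13.3 × (1/0.5)²
= 13.3 × 4.000 = 53.2 kN

P_cr ≈ 53.2 kN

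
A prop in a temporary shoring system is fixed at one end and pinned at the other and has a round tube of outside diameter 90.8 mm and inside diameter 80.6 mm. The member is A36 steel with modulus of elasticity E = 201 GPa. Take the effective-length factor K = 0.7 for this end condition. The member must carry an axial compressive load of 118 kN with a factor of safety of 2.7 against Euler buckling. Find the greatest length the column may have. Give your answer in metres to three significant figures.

L_max ≈ 4.01 m

d_o = 90.8 mm, d_i = 80.6 mm
I = π(d_o⁴ − d_i⁴)/64 = π(90.8⁴ − 80.60⁴)/64 = 1.265×10^6 mm⁴
I = 1.265×10^-6 m⁴
Required critical load P_cr = n·P = 2.7 × 118 = 318.6 kN = 3.186×10^5 N
From P_cr = π²EI/(K·L)²:  L = (1/K)·√(π²EI/P_cr) = (1/0.7)·√(π²×2.01×10^11×1.265×10^-6/3.186×10^5)
L = 4.01 m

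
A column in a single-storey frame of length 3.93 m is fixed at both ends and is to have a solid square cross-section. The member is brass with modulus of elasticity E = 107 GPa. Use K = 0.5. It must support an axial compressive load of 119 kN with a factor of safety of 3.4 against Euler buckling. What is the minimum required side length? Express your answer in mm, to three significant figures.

Required P_cr = n·P = 3.4 × 119 = 404.6 kN
L_e = K·L = 0.5 × 3.93 = 1.965 m
Required I = P_cr·L_e²/(π²E) = 4.046×10^5 × 1.965² / (π² × 1.07×10^11) = 1.479×10^-6 m⁴
I_req = 1.479×10^6 mm⁴
Solid square: I = a⁴/12  ⇒  a = (12I)^(1/4) = (12×1.479×10^6)^(1/4) = 64.9 mm

a ≈ 64.9 mm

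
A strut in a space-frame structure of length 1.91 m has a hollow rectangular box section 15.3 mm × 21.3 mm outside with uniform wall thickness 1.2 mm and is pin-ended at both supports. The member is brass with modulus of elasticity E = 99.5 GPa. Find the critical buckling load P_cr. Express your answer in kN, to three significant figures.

Inner dimensions: h_i = 21.3 − 2×1.2 = 18.90 mm, b_i = 15.3 − 2×1.2 = 12.90 mm
Weak-axis I_min = (h_o·b_o³ − h_i·b_i³)/12 with b_o = 15.3, b_i = 12.90 mm (shorter outer/inner sides).
I_min = (21.3×15.3³ − 18.90×12.90³)/12 = 2.976×10^3 mm⁴
I = 2.976×10^3 mm⁴ = 2.976×10^-9 m⁴
Effective length L_e = K·L = 1 × 1.91 = 1.910 m
P_cr = π²EI / L_e² = π² × 99.5×10⁹ × 2.976×10^-9 / 1.910² = 801.2 N

P_cr ≈ 0.801 kN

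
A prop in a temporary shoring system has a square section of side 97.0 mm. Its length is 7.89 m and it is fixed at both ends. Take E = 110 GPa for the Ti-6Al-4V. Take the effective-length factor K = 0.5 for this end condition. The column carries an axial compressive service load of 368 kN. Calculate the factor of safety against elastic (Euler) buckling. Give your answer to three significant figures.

I = a⁴/12 = 97.0⁴/12 = 7.377×10^6 mm⁴
I = 7.377×10^6 mm⁴ = 7.377×10^-6 m⁴
Effective length L_e = K·L = 0.5 × 7.89 = 3.945 m
P_cr = π²EI / L_e² = π² × 110×10⁹ × 7.377×10^-6 / 3.945² = 5.146×10^5 N
Factor of safety n = P_cr / P = 514.64 / 368 = 1.40

n ≈ 1.40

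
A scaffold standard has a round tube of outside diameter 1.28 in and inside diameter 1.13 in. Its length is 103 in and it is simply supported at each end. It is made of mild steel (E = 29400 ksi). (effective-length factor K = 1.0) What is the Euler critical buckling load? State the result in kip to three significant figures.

P_cr ≈ 1.41 kip

d_o = 1.28 in, d_i = 1.13 in
I = π(d_o⁴ − d_i⁴)/64 = π(1.28⁴ − 1.130⁴)/64 = 5.173×10^-2 in⁴
Effective length L_e = K·L = 1 × 103 = 103.0 in
P_cr = π²EI / L_e² = π² × 29400×10³ × 5.173×10^-2 / 103.0² = 1.415×10^3 lb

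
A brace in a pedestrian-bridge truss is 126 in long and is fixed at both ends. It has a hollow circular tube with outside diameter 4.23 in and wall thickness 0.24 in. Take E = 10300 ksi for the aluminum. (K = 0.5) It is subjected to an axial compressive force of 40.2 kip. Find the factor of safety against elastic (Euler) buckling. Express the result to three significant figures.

Inner diameter d_i = 4.23 − 2×0.24 = 3.750 in
I = π(d_o⁴ − d_i⁴)/64 = π(4.23⁴ − 3.750⁴)/64 = 6.008 in⁴
Effective length L_e = K·L = 0.5 × 126 = 63.00 in
P_cr = π²EI / L_e² = π² × 10300×10³ × 6.008 / 63.00² = 1.539×10^5 lb
Factor of safety n = P_cr / P = 153.89 / 40.2 = 3.83

n ≈ 3.83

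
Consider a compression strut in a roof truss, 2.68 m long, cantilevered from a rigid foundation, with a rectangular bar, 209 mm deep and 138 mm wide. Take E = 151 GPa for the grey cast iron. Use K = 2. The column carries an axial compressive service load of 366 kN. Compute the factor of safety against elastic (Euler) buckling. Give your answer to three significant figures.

n ≈ 6.49

Buckling occurs about the weak axis: I_min = h·b³/12 with b = 138 mm (the shorter side).
I_min = 209×138³/12 = 4.577×10^7 mm⁴
I = 4.577×10^7 mm⁴ = 4.577×10^-5 m⁴
Effective length L_e = K·L = 2 × 2.68 = 5.360 m
P_cr = π²EI / L_e² = π² × 151×10⁹ × 4.577×10^-5 / 5.360² = 2.374×10^6 N
Factor of safety n = P_cr / P = 2374.4 / 366 = 6.49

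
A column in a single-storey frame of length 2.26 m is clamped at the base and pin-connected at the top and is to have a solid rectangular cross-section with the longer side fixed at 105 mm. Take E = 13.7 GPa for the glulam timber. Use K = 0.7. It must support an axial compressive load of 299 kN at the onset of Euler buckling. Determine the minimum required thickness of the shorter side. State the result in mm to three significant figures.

b ≈ 85.8 mm

L_e = K·L = 0.7 × 2.26 = 1.582 m
Required I = P_cr·L_e²/(π²E) = 2.990×10^5 × 1.582² / (π² × 1.37×10^10) = 5.534×10^-6 m⁴
I_req = 5.534×10^6 mm⁴
Rectangle, weak axis: I_min = h·b³/12 with h = 105 mm fixed  ⇒  b = (12I/h)^(1/3) = 85.8 mm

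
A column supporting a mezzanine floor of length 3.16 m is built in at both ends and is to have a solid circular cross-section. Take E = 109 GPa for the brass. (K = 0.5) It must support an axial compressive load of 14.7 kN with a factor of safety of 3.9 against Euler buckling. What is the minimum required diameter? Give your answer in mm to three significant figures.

Required P_cr = n·P = 3.9 × 14.7 = 57.33 kN
L_e = K·L = 0.5 × 3.16 = 1.580 m
Required I = P_cr·L_e²/(π²E) = 5.733×10^4 × 1.580² / (π² × 1.09×10^11) = 1.330×10^-7 m⁴
I_req = 1.330×10^5 mm⁴
Solid circle: I = πd⁴/64  ⇒  d = (64I/π)^(1/4) = (64×1.330×10^5/π)^(1/4) = 40.6 mm

d ≈ 40.6 mm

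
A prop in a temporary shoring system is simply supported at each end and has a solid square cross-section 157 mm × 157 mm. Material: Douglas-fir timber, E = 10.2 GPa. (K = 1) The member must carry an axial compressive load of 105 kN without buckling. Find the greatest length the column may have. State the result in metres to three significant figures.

L_max ≈ 6.97 m

I = a⁴/12 = 157⁴/12 = 5.063×10^7 mm⁴
I = 5.063×10^-5 m⁴
At the buckling limit P_cr = P = 1.050×10^5 N
From P_cr = π²EI/(K·L)²:  L = (1/K)·√(π²EI/P_cr) = (1/1)·√(π²×1.02×10^10×5.063×10^-5/1.050×10^5)
L = 6.97 m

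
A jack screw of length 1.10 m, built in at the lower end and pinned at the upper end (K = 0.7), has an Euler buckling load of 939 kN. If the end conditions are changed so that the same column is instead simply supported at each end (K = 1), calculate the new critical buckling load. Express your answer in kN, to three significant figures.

P_cr ∝ 1/K², so P_cr,new = P_cr,old × (K_old/K_new)² = 939 × (0.7/1)²
= 939 × 0.4900 = 460 kN

P_cr ≈ 460 kN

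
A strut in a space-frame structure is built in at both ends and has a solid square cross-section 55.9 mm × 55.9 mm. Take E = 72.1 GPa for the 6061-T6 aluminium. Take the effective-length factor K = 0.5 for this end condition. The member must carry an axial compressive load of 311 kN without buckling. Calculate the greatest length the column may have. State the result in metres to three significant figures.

L_max ≈ 2.73 m

I = a⁴/12 = 55.9⁴/12 = 8.137×10^5 mm⁴
I = 8.137×10^-7 m⁴
At the buckling limit P_cr = P = 3.110×10^5 N
From P_cr = π²EI/(K·L)²:  L = (1/K)·√(π²EI/P_cr) = (1/0.5)·√(π²×7.21×10^10×8.137×10^-7/3.110×10^5)
L = 2.73 m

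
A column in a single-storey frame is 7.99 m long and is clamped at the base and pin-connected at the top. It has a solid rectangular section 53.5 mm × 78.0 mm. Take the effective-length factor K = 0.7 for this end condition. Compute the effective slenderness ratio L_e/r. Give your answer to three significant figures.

Buckling occurs about the weak axis: I_min = h·b³/12 with b = 53.5 mm (the shorter side).
I_min = 78.0×53.5³/12 = 9.953×10^5 mm⁴
A = 4.173×10^3 mm²;  r_min = √(I/A) = √(9.953×10^5/4.173×10^3) = 15.44 mm
L_e = K·L = 0.7 × 7.99 m = 5.593 m = 5593.0 mm
λ = L_e / r_min = 5593.0 / 15.44 = 362

λ ≈ 362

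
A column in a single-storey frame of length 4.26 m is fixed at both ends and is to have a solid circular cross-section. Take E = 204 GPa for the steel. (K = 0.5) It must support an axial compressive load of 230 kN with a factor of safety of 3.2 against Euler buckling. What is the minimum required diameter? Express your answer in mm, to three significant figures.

Required P_cr = n·P = 3.2 × 230 = 736.0 kN
L_e = K·L = 0.5 × 4.26 = 2.130 m
Required I = P_cr·L_e²/(π²E) = 7.360×10^5 × 2.130² / (π² × 2.04×10^11) = 1.658×10^-6 m⁴
I_req = 1.658×10^6 mm⁴
Solid circle: I = πd⁴/64  ⇒  d = (64I/π)^(1/4) = (64×1.658×10^6/π)^(1/4) = 76.2 mm

d ≈ 76.2 mm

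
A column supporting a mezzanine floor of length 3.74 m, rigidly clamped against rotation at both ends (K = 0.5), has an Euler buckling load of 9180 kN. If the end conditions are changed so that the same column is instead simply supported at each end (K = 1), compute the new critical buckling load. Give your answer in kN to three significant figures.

P_cr ∝ 1/K², so P_cr,new = P_cr,old × (K_old/K_new)² = 9180 × (0.5/1)²
= 9180 × 0.2500 = 2300 kN

P_cr ≈ 2300 kN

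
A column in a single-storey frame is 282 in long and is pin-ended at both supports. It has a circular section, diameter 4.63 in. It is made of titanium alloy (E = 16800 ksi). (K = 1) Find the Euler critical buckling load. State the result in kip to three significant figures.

I = πd⁴/64 = π×4.63⁴/64 = 22.56 in⁴
Effective length L_e = K·L = 1 × 282 = 282.0 in
P_cr = π²EI / L_e² = π² × 16800×10³ × 22.56 / 282.0² = 4.703×10^4 lb

P_cr ≈ 47.0 kip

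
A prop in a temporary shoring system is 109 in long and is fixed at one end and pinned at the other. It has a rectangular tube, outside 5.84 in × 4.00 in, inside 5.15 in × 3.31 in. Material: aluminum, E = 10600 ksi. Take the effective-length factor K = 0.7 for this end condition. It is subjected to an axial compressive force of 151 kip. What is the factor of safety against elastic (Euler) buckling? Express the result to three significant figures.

n ≈ 1.85

Weak-axis I_min = (h_o·b_o³ − h_i·b_i³)/12 with b_o = 4.00, b_i = 3.310 in (shorter outer/inner sides).
I_min = (5.84×4.00³ − 5.150×3.310³)/12 = 15.58 in⁴
Effective length L_e = K·L = 0.7 × 109 = 76.30 in
P_cr = π²EI / L_e² = π² × 10600×10³ × 15.58 / 76.30² = 2.800×10^5 lb
Factor of safety n = P_cr / P = 280.03 / 151 = 1.85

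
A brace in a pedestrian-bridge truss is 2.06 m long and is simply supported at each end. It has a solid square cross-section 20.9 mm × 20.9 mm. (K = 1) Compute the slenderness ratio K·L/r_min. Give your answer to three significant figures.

I = a⁴/12 = 20.9⁴/12 = 1.590×10^4 mm⁴
A = 436.8 mm²;  r_min = √(I/A) = √(1.590×10^4/436.8) = 6.033 mm
L_e = K·L = 1 × 2.06 m = 2.060 m = 2060.0 mm
λ = L_e / r_min = 2060.0 / 6.033 = 341

λ ≈ 341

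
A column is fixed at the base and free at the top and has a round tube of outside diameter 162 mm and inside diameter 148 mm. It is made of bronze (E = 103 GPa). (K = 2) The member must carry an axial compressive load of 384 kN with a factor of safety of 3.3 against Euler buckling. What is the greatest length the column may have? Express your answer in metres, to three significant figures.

d_o = 162 mm, d_i = 148 mm
I = π(d_o⁴ − d_i⁴)/64 = π(162⁴ − 148.0⁴)/64 = 1.026×10^7 mm⁴
I = 1.026×10^-5 m⁴
Required critical load P_cr = n·P = 3.3 × 384 = 1267 kN = 1.267×10^6 N
From P_cr = π²EI/(K·L)²:  L = (1/K)·√(π²EI/P_cr) = (1/2)·√(π²×1.03×10^11×1.026×10^-5/1.267×10^6)
L = 1.43 m

L_max ≈ 1.43 m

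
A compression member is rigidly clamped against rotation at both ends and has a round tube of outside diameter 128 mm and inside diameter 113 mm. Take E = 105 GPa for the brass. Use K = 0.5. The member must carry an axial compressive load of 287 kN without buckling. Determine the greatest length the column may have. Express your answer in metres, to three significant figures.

d_o = 128 mm, d_i = 113 mm
I = π(d_o⁴ − d_i⁴)/64 = π(128⁴ − 113.0⁴)/64 = 5.173×10^6 mm⁴
I = 5.173×10^-6 m⁴
At the buckling limit P_cr = P = 2.870×10^5 N
From P_cr = π²EI/(K·L)²:  L = (1/K)·√(π²EI/P_cr) = (1/0.5)·√(π²×1.05×10^11×5.173×10^-6/2.870×10^5)
L = 8.64 m

L_max ≈ 8.64 m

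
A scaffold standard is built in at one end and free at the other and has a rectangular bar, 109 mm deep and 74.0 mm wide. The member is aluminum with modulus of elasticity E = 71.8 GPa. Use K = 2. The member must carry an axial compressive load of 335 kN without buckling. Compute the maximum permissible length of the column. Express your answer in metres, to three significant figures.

Buckling occurs about the weak axis: I_min = h·b³/12 with b = 74.0 mm (the shorter side).
I_min = 109×74.0³/12 = 3.681×10^6 mm⁴
I = 3.681×10^-6 m⁴
At the buckling limit P_cr = P = 3.350×10^5 N
From P_cr = π²EI/(K·L)²:  L = (1/K)·√(π²EI/P_cr) = (1/2)·√(π²×7.18×10^10×3.681×10^-6/3.350×10^5)
L = 1.40 m

L_max ≈ 1.40 m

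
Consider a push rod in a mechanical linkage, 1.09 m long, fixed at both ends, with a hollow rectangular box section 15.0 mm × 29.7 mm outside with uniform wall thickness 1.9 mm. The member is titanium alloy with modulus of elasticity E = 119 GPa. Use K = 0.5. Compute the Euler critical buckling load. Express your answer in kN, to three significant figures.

P_cr ≈ 21.0 kN

Inner dimensions: h_i = 29.7 − 2×1.9 = 25.90 mm, b_i = 15.0 − 2×1.9 = 11.20 mm
Weak-axis I_min = (h_o·b_o³ − h_i·b_i³)/12 with b_o = 15.0, b_i = 11.20 mm (shorter outer/inner sides).
I_min = (29.7×15.0³ − 25.90×11.20³)/12 = 5.321×10^3 mm⁴
I = 5.321×10^3 mm⁴ = 5.321×10^-9 m⁴
Effective length L_e = K·L = 0.5 × 1.09 = 0.5450 m
P_cr = π²EI / L_e² = π² × 119×10⁹ × 5.321×10^-9 / 0.5450² = 2.104×10^4 N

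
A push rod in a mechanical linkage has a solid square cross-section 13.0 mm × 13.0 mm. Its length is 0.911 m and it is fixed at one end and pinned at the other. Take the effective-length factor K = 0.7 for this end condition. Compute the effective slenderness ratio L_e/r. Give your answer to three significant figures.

λ ≈ 170

For a square r = a/√12 = 13.0/√12 = 3.753 mm
L_e = K·L = 0.7 × 0.911 m = 0.6377 m = 637.70 mm
λ = L_e / r_min = 637.70 / 3.753 = 170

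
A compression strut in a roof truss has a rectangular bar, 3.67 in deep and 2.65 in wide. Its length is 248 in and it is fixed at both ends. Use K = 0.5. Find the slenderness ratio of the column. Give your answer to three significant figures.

For a rectangle r_min = b/√12 = 2.65/√12 = 0.7650 in
L_e = K·L = 0.5 × 248 = 124.0 in
λ = L_e / r_min = 124.00 / 0.7650 = 162

λ ≈ 162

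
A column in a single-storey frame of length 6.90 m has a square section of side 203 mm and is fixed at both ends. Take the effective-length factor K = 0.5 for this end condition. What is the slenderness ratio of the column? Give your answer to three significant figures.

I = a⁴/12 = 203⁴/12 = 1.415×10^8 mm⁴
A = 4.121×10^4 mm²;  r_min = √(I/A) = √(1.415×10^8/4.121×10^4) = 58.60 mm
L_e = K·L = 0.5 × 6.90 m = 3.450 m = 3450.0 mm
λ = L_e / r_min = 3450.0 / 58.60 = 58.9

λ ≈ 58.9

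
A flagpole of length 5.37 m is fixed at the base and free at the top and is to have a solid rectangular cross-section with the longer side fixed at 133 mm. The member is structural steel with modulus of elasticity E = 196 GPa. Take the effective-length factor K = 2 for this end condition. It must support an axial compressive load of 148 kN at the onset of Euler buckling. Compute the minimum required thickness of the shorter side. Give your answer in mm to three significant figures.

L_e = K·L = 2 × 5.37 = 10.74 m
Required I = P_cr·L_e²/(π²E) = 1.480×10^5 × 10.74² / (π² × 1.96×10^11) = 8.825×10^-6 m⁴
I_req = 8.825×10^6 mm⁴
Rectangle, weak axis: I_min = h·b³/12 with h = 133 mm fixed  ⇒  b = (12I/h)^(1/3) = 92.7 mm

b ≈ 92.7 mm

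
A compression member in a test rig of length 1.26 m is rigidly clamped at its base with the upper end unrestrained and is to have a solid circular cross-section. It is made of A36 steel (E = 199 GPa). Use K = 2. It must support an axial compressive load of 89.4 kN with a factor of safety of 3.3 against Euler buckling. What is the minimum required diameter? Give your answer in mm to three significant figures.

d ≈ 66.4 mm

Required P_cr = n·P = 3.3 × 89.4 = 295.0 kN
L_e = K·L = 2 × 1.26 = 2.520 m
Required I = P_cr·L_e²/(π²E) = 2.950×10^5 × 2.520² / (π² × 1.99×10^11) = 9.539×10^-7 m⁴
I_req = 9.539×10^5 mm⁴
Solid circle: I = πd⁴/64  ⇒  d = (64I/π)^(1/4) = (64×9.539×10^5/π)^(1/4) = 66.4 mm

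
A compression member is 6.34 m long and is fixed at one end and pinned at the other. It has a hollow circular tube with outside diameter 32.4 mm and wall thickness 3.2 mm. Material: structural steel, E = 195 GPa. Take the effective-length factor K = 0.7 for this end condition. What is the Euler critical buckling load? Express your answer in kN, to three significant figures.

P_cr ≈ 3.09 kN

Inner diameter d_i = 32.4 − 2×3.2 = 26.00 mm
I = π(d_o⁴ − d_i⁴)/64 = π(32.4⁴ − 26.00⁴)/64 = 3.166×10^4 mm⁴
I = 3.166×10^4 mm⁴ = 3.166×10^-8 m⁴
Effective length L_e = K·L = 0.7 × 6.34 = 4.438 m
P_cr = π²EI / L_e² = π² × 195×10⁹ × 3.166×10^-8 / 4.438² = 3.094×10^3 N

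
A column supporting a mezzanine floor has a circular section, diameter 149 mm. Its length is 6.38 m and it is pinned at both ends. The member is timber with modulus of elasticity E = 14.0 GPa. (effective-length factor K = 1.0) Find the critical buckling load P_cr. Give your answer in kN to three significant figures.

I = πd⁴/64 = π×149⁴/64 = 2.419×10^7 mm⁴
I = 2.419×10^7 mm⁴ = 2.419×10^-5 m⁴
Effective length L_e = K·L = 1 × 6.38 = 6.380 m
P_cr = π²EI / L_e² = π² × 14.0×10⁹ × 2.419×10^-5 / 6.380² = 8.213×10^4 N

P_cr ≈ 82.1 kN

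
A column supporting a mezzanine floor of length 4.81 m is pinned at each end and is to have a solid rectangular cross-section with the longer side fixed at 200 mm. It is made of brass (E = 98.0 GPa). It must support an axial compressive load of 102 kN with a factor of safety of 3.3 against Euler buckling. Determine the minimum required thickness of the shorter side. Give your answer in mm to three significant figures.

b ≈ 78.5 mm

Required P_cr = n·P = 3.3 × 102 = 336.6 kN
L_e = K·L = 1 × 4.81 = 4.810 m
Required I = P_cr·L_e²/(π²E) = 3.366×10^5 × 4.810² / (π² × 9.80×10^10) = 8.052×10^-6 m⁴
I_req = 8.052×10^6 mm⁴
Rectangle, weak axis: I_min = h·b³/12 with h = 200 mm fixed  ⇒  b = (12I/h)^(1/3) = 78.5 mm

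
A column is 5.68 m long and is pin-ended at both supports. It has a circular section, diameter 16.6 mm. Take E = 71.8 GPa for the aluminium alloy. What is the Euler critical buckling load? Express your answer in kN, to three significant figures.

P_cr ≈ 0.0819 kN

I = πd⁴/64 = π×16.6⁴/64 = 3.727×10^3 mm⁴
I = 3.727×10^3 mm⁴ = 3.727×10^-9 m⁴
Effective length L_e = K·L = 1 × 5.68 = 5.680 m
P_cr = π²EI / L_e² = π² × 71.8×10⁹ × 3.727×10^-9 / 5.680² = 81.87 N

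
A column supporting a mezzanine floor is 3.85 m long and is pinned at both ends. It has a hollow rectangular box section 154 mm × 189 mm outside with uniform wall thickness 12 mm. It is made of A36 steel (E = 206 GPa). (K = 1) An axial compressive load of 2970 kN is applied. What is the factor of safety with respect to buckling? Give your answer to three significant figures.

n ≈ 1.26

Inner dimensions: h_i = 189 − 2×12 = 165.0 mm, b_i = 154 − 2×12 = 130.0 mm
Weak-axis I_min = (h_o·b_o³ − h_i·b_i³)/12 with b_o = 154, b_i = 130.0 mm (shorter outer/inner sides).
I_min = (189×154³ − 165.0×130.0³)/12 = 2.731×10^7 mm⁴
I = 2.731×10^7 mm⁴ = 2.731×10^-5 m⁴
Effective length L_e = K·L = 1 × 3.85 = 3.850 m
P_cr = π²EI / L_e² = π² × 206×10⁹ × 2.731×10^-5 / 3.850² = 3.747×10^6 N
Factor of safety n = P_cr / P = 3746.6 / 2970 = 1.26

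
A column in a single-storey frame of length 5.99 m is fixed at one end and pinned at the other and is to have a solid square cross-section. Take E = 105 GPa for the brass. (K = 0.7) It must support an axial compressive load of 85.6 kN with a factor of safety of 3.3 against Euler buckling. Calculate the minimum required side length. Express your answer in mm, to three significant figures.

a ≈ 87.1 mm

Required P_cr = n·P = 3.3 × 85.6 = 282.5 kN
L_e = K·L = 0.7 × 5.99 = 4.193 m
Required I = P_cr·L_e²/(π²E) = 2.825×10^5 × 4.193² / (π² × 1.05×10^11) = 4.792×10^-6 m⁴
I_req = 4.792×10^6 mm⁴
Solid square: I = a⁴/12  ⇒  a = (12I)^(1/4) = (12×4.792×10^6)^(1/4) = 87.1 mm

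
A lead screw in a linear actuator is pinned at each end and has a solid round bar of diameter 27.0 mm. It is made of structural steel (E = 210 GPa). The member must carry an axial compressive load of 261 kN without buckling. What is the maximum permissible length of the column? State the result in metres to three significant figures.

I = πd⁴/64 = π×27.0⁴/64 = 2.609×10^4 mm⁴
I = 2.609×10^-8 m⁴
At the buckling limit P_cr = P = 2.610×10^5 N
From P_cr = π²EI/(K·L)²:  L = (1/K)·√(π²EI/P_cr) = (1/1)·√(π²×2.10×10^11×2.609×10^-8/2.610×10^5)
L = 0.455 m

L_max ≈ 0.455 m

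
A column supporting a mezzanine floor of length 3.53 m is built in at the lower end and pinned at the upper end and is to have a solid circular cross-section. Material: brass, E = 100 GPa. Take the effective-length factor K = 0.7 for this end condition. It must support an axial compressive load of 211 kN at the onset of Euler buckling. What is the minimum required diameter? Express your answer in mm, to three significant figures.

L_e = K·L = 0.7 × 3.53 = 2.471 m
Required I = P_cr·L_e²/(π²E) = 2.110×10^5 × 2.471² / (π² × 1.00×10^11) = 1.305×10^-6 m⁴
I_req = 1.305×10^6 mm⁴
Solid circle: I = πd⁴/64  ⇒  d = (64I/π)^(1/4) = (64×1.305×10^6/π)^(1/4) = 71.8 mm

d ≈ 71.8 mm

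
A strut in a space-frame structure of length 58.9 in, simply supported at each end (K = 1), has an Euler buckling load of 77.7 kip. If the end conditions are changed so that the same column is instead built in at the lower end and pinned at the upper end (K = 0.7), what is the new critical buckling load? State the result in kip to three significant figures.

P_cr ≈ 159 kip

P_cr ∝ 1/K², so P_cr,new = P_cr,old × (K_old/K_new)² = 77.7 × (1/0.7)²
= 77.7 × 2.041 = 159 kip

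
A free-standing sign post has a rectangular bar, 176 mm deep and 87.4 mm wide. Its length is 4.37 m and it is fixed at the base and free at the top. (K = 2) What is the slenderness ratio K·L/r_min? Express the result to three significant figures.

λ ≈ 346

For a rectangle r_min = b/√12 = 87.4/√12 = 25.23 mm
L_e = K·L = 2 × 4.37 m = 8.740 m = 8740.0 mm
λ = L_e / r_min = 8740.0 / 25.23 = 346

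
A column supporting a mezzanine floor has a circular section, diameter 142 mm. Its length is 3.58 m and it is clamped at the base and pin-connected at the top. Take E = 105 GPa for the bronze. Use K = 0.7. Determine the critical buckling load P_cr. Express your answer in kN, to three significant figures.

P_cr ≈ 3290 kN

I = πd⁴/64 = π×142⁴/64 = 1.996×10^7 mm⁴
I = 1.996×10^7 mm⁴ = 1.996×10^-5 m⁴
Effective length L_e = K·L = 0.7 × 3.58 = 2.506 m
P_cr = π²EI / L_e² = π² × 105×10⁹ × 1.996×10^-5 / 2.506² = 3.293×10^6 N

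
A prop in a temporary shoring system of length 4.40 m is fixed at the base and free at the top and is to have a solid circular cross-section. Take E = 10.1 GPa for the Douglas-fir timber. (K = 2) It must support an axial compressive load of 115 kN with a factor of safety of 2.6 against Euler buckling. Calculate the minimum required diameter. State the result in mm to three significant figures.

d ≈ 262 mm

Required P_cr = n·P = 2.6 × 115 = 299.0 kN
L_e = K·L = 2 × 4.40 = 8.800 m
Required I = P_cr·L_e²/(π²E) = 2.990×10^5 × 8.800² / (π² × 1.01×10^10) = 2.323×10^-4 m⁴
I_req = 2.323×10^8 mm⁴
Solid circle: I = πd⁴/64  ⇒  d = (64I/π)^(1/4) = (64×2.323×10^8/π)^(1/4) = 262 mm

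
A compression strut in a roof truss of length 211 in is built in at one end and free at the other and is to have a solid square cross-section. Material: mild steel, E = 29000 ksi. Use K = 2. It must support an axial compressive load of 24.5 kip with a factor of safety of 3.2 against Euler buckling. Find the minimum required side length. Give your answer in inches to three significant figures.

Required P_cr = n·P = 3.2 × 24.5 = 78.40 kip
L_e = K·L = 2 × 211 = 422.0 in
Required I = P_cr·L_e²/(π²E) = 7.840×10^4 × 422.0² / (π² × 2.90×10^7) = 48.78 in⁴
Solid square: I = a⁴/12  ⇒  a = (12I)^(1/4) = (12×48.78)^(1/4) = 4.92 in

a ≈ 4.92 in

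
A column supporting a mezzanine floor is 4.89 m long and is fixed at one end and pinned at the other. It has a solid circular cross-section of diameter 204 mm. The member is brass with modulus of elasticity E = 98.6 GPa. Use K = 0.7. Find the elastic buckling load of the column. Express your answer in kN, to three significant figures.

P_cr ≈ 7060 kN

I = πd⁴/64 = π×204⁴/64 = 8.501×10^7 mm⁴
I = 8.501×10^7 mm⁴ = 8.501×10^-5 m⁴
Effective length L_e = K·L = 0.7 × 4.89 = 3.423 m
P_cr = π²EI / L_e² = π² × 98.6×10⁹ × 8.501×10^-5 / 3.423² = 7.061×10^6 N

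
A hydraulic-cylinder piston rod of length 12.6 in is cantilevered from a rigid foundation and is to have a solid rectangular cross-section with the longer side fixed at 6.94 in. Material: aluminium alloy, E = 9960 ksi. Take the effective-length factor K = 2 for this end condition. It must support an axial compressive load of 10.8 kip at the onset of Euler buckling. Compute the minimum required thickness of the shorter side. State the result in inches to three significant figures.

L_e = K·L = 2 × 12.6 = 25.20 in
Required I = P_cr·L_e²/(π²E) = 1.080×10^4 × 25.20² / (π² × 9.96×10^6) = 6.977×10^-2 in⁴
Rectangle, weak axis: I_min = h·b³/12 with h = 6.94 in fixed  ⇒  b = (12I/h)^(1/3) = 0.494 in

b ≈ 0.494 in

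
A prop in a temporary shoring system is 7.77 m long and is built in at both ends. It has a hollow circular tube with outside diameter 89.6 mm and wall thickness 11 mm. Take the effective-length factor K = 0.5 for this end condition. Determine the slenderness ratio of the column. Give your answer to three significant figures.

λ ≈ 138

Inner diameter d_i = 89.6 − 2×11 = 67.60 mm
I = π(d_o⁴ − d_i⁴)/64 = π(89.6⁴ − 67.60⁴)/64 = 2.139×10^6 mm⁴
A = 2.716×10^3 mm²;  r_min = √(I/A) = √(2.139×10^6/2.716×10^3) = 28.06 mm
L_e = K·L = 0.5 × 7.77 m = 3.885 m = 3885.0 mm
λ = L_e / r_min = 3885.0 / 28.06 = 138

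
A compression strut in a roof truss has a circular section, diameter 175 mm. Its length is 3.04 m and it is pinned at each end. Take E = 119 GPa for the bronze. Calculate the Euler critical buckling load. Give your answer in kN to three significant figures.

I = πd⁴/64 = π×175⁴/64 = 4.604×10^7 mm⁴
I = 4.604×10^7 mm⁴ = 4.604×10^-5 m⁴
Effective length L_e = K·L = 1 × 3.04 = 3.040 m
P_cr = π²EI / L_e² = π² × 119×10⁹ × 4.604×10^-5 / 3.040² = 5.851×10^6 N

P_cr ≈ 5850 kN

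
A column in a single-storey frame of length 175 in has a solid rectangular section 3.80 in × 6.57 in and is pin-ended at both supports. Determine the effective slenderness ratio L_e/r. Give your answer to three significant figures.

λ ≈ 160

For a rectangle r_min = b/√12 = 3.80/√12 = 1.097 in
L_e = K·L = 1 × 175 = 175.0 in
λ = L_e / r_min = 175.00 / 1.097 = 160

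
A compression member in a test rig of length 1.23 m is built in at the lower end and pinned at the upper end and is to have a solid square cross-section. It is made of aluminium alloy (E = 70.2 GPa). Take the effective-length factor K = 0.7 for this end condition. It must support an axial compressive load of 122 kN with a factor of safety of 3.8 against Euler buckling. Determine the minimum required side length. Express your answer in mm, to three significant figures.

a ≈ 49.4 mm

Required P_cr = n·P = 3.8 × 122 = 463.6 kN
L_e = K·L = 0.7 × 1.23 = 0.8610 m
Required I = P_cr·L_e²/(π²E) = 4.636×10^5 × 0.8610² / (π² × 7.02×10^10) = 4.960×10^-7 m⁴
I_req = 4.960×10^5 mm⁴
Solid square: I = a⁴/12  ⇒  a = (12I)^(1/4) = (12×4.960×10^5)^(1/4) = 49.4 mm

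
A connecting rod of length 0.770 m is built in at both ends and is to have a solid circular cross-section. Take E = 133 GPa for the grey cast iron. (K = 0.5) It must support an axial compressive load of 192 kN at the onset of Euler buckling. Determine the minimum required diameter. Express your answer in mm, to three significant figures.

L_e = K·L = 0.5 × 0.770 = 0.3850 m
Required I = P_cr·L_e²/(π²E) = 1.920×10^5 × 0.3850² / (π² × 1.33×10^11) = 2.168×10^-8 m⁴
I_req = 2.168×10^4 mm⁴
Solid circle: I = πd⁴/64  ⇒  d = (64I/π)^(1/4) = (64×2.168×10^4/π)^(1/4) = 25.8 mm

d ≈ 25.8 mm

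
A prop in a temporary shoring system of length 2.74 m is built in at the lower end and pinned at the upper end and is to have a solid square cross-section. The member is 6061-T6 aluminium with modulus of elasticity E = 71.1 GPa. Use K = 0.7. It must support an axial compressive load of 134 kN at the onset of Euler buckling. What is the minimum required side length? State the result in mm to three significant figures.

a ≈ 53.9 mm

L_e = K·L = 0.7 × 2.74 = 1.918 m
Required I = P_cr·L_e²/(π²E) = 1.340×10^5 × 1.918² / (π² × 7.11×10^10) = 7.025×10^-7 m⁴
I_req = 7.025×10^5 mm⁴
Solid square: I = a⁴/12  ⇒  a = (12I)^(1/4) = (12×7.025×10^5)^(1/4) = 53.9 mm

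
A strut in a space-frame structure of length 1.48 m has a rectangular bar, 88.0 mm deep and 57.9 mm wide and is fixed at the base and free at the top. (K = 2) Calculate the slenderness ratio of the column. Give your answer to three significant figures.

λ ≈ 177

For a rectangle r_min = b/√12 = 57.9/√12 = 16.71 mm
L_e = K·L = 2 × 1.48 m = 2.960 m = 2960.0 mm
λ = L_e / r_min = 2960.0 / 16.71 = 177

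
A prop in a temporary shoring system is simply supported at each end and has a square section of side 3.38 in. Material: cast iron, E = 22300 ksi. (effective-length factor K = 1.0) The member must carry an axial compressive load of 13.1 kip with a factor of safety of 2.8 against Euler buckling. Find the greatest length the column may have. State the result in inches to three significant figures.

L_max ≈ 255 in

I = a⁴/12 = 3.38⁴/12 = 10.88 in⁴
Required critical load P_cr = n·P = 2.8 × 13.1 = 36.68 kip = 3.668×10^4 lb
From P_cr = π²EI/(K·L)²:  L = (1/K)·√(π²EI/P_cr) = (1/1)·√(π²×2.23×10^7×10.88/3.668×10^4)
L = 255 in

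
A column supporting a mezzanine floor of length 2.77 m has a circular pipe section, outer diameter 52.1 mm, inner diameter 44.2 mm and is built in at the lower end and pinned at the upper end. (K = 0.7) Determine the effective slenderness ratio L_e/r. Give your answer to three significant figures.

λ ≈ 114

d_o = 52.1 mm, d_i = 44.2 mm
I = π(d_o⁴ − d_i⁴)/64 = π(52.1⁴ − 44.20⁴)/64 = 1.743×10^5 mm⁴
A = 597.5 mm²;  r_min = √(I/A) = √(1.743×10^5/597.5) = 17.08 mm
L_e = K·L = 0.7 × 2.77 m = 1.939 m = 1939.0 mm
λ = L_e / r_min = 1939.0 / 17.08 = 114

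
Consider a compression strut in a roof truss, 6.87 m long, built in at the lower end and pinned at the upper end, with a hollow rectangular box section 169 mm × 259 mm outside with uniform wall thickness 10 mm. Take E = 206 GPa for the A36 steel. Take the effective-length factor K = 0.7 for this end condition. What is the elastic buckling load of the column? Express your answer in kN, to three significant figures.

Inner dimensions: h_i = 259 − 2×10 = 239.0 mm, b_i = 169 − 2×10 = 149.0 mm
Weak-axis I_min = (h_o·b_o³ − h_i·b_i³)/12 with b_o = 169, b_i = 149.0 mm (shorter outer/inner sides).
I_min = (259×169³ − 239.0×149.0³)/12 = 3.830×10^7 mm⁴
I = 3.830×10^7 mm⁴ = 3.830×10^-5 m⁴
Effective length L_e = K·L = 0.7 × 6.87 = 4.809 m
P_cr = π²EI / L_e² = π² × 206×10⁹ × 3.830×10^-5 / 4.809² = 3.367×10^6 N

P_cr ≈ 3370 kN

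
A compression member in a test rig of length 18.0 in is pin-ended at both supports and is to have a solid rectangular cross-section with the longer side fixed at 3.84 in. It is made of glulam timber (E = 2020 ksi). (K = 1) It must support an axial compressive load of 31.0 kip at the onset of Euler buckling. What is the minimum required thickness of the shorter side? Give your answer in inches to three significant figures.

L_e = K·L = 1 × 18.0 = 18.00 in
Required I = P_cr·L_e²/(π²E) = 3.100×10^4 × 18.00² / (π² × 2.02×10^6) = 0.5038 in⁴
Rectangle, weak axis: I_min = h·b³/12 with h = 3.84 in fixed  ⇒  b = (12I/h)^(1/3) = 1.16 in

b ≈ 1.16 in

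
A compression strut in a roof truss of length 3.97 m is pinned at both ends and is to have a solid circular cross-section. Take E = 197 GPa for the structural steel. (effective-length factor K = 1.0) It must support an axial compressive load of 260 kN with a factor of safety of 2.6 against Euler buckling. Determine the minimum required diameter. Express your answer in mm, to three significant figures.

d ≈ 103 mm

Required P_cr = n·P = 2.6 × 260 = 676.0 kN
L_e = K·L = 1 × 3.97 = 3.970 m
Required I = P_cr·L_e²/(π²E) = 6.760×10^5 × 3.970² / (π² × 1.97×10^11) = 5.480×10^-6 m⁴
I_req = 5.480×10^6 mm⁴
Solid circle: I = πd⁴/64  ⇒  d = (64I/π)^(1/4) = (64×5.480×10^6/π)^(1/4) = 103 mm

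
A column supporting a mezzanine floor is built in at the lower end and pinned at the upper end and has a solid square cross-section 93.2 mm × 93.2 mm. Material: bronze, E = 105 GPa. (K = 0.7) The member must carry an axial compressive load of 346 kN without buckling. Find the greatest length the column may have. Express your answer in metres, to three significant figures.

I = a⁴/12 = 93.2⁴/12 = 6.288×10^6 mm⁴
I = 6.288×10^-6 m⁴
At the buckling limit P_cr = P = 3.460×10^5 N
From P_cr = π²EI/(K·L)²:  L = (1/K)·√(π²EI/P_cr) = (1/0.7)·√(π²×1.05×10^11×6.288×10^-6/3.460×10^5)
L = 6.20 m

L_max ≈ 6.20 m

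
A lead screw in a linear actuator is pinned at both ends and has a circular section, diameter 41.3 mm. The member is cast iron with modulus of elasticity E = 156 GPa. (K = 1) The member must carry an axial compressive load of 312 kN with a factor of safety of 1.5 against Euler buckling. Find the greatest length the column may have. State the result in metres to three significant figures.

L_max ≈ 0.685 m

I = πd⁴/64 = π×41.3⁴/64 = 1.428×10^5 mm⁴
I = 1.428×10^-7 m⁴
Required critical load P_cr = n·P = 1.5 × 312 = 468.0 kN = 4.680×10^5 N
From P_cr = π²EI/(K·L)²:  L = (1/K)·√(π²EI/P_cr) = (1/1)·√(π²×1.56×10^11×1.428×10^-7/4.680×10^5)
L = 0.685 m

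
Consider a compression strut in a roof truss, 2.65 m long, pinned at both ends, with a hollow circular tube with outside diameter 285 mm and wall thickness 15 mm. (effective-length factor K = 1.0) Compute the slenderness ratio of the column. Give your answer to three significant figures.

λ ≈ 27.7

Inner diameter d_i = 285 − 2×15 = 255.0 mm
I = π(d_o⁴ − d_i⁴)/64 = π(285⁴ − 255.0⁴)/64 = 1.163×10^8 mm⁴
A = 1.272×10^4 mm²;  r_min = √(I/A) = √(1.163×10^8/1.272×10^4) = 95.61 mm
L_e = K·L = 1 × 2.65 m = 2.650 m = 2650.0 mm
λ = L_e / r_min = 2650.0 / 95.61 = 27.7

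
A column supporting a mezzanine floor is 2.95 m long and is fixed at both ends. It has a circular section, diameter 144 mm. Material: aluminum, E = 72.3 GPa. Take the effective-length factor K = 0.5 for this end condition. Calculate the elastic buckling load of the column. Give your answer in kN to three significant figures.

P_cr ≈ 6920 kN

I = πd⁴/64 = π×144⁴/64 = 2.111×10^7 mm⁴
I = 2.111×10^7 mm⁴ = 2.111×10^-5 m⁴
Effective length L_e = K·L = 0.5 × 2.95 = 1.475 m
P_cr = π²EI / L_e² = π² × 72.3×10⁹ × 2.111×10^-5 / 1.475² = 6.923×10^6 N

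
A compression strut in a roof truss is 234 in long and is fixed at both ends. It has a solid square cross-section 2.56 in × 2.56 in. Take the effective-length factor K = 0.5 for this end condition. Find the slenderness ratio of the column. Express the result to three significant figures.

For a square r = a/√12 = 2.56/√12 = 0.7390 in
L_e = K·L = 0.5 × 234 = 117.0 in
λ = L_e / r_min = 117.00 / 0.7390 = 158

λ ≈ 158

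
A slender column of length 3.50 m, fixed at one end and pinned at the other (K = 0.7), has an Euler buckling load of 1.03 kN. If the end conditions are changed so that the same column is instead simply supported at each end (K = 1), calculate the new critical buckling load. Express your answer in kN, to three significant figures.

P_cr ≈ 0.505 kN

P_cr ∝ 1/K², so P_cr,new = P_cr,old × (K_old/K_new)² = 1.03 × (0.7/1)²
= 1.03 × 0.4900 = 0.505 kN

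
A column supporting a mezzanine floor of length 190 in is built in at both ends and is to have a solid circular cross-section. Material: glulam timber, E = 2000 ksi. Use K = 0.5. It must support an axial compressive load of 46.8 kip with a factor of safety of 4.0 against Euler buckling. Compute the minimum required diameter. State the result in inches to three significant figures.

d ≈ 6.46 in

Required P_cr = n·P = 4.0 × 46.8 = 187.2 kip
L_e = K·L = 0.5 × 190 = 95.00 in
Required I = P_cr·L_e²/(π²E) = 1.872×10^5 × 95.00² / (π² × 2.00×10^6) = 85.59 in⁴
Solid circle: I = πd⁴/64  ⇒  d = (64I/π)^(1/4) = (64×85.59/π)^(1/4) = 6.46 in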